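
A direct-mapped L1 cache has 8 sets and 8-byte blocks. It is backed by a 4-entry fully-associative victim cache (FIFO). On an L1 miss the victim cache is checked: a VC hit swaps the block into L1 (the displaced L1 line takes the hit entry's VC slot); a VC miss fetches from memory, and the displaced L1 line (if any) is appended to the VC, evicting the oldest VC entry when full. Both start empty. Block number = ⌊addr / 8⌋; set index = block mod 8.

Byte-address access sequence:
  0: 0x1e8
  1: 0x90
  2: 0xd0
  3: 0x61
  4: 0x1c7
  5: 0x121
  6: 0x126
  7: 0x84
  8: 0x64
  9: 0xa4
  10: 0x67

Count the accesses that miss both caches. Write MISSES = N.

#0 0x1e8→b61/s5 MISS; vc=[]
#1 0x90→b18/s2 MISS; vc=[]
#2 0xd0→b26/s2 MISS; vc=[18]
#3 0x61→b12/s4 MISS; vc=[18]
#4 0x1c7→b56/s0 MISS; vc=[18]
#5 0x121→b36/s4 MISS; vc=[18,12]
#6 0x126→b36/s4 L1-HIT; vc=[18,12]
#7 0x84→b16/s0 MISS; vc=[18,12,56]
#8 0x64→b12/s4 VC-HIT; vc=[18,36,56]
#9 0xa4→b20/s4 MISS; vc=[18,36,56,12]
#10 0x67→b12/s4 VC-HIT; vc=[18,36,56,20]

MISSES = 8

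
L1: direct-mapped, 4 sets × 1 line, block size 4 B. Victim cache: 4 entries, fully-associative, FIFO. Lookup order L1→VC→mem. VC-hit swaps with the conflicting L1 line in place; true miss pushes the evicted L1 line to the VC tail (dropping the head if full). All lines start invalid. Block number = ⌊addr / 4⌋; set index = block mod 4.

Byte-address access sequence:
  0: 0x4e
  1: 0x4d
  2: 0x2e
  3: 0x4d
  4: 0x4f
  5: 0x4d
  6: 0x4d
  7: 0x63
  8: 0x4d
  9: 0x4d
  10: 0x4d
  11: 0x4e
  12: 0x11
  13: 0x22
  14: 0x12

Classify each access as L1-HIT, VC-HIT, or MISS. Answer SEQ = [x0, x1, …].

SEQ = [MISS, L1-HIT, MISS, VC-HIT, L1-HIT, L1-HIT, L1-HIT, MISS, L1-HIT, L1-HIT, L1-HIT, L1-HIT, MISS, MISS, VC-HIT]

  [0] addr=0x4e blk=19 s=3: MISS | VC []
  [1] addr=0x4d blk=19 s=3: L1-HIT | VC []
  [2] addr=0x2e blk=11 s=3: MISS | VC [19]
  [3] addr=0x4d blk=19 s=3: VC-HIT | VC [11]
  [4] addr=0x4f blk=19 s=3: L1-HIT | VC [11]
  [5] addr=0x4d blk=19 s=3: L1-HIT | VC [11]
  [6] addr=0x4d blk=19 s=3: L1-HIT | VC [11]
  [7] addr=0x63 blk=24 s=0: MISS | VC [11]
  [8] addr=0x4d blk=19 s=3: L1-HIT | VC [11]
  [9] addr=0x4d blk=19 s=3: L1-HIT | VC [11]
  [10] addr=0x4d blk=19 s=3: L1-HIT | VC [11]
  [11] addr=0x4e blk=19 s=3: L1-HIT | VC [11]
  [12] addr=0x11 blk=4 s=0: MISS | VC [11, 24]
  [13] addr=0x22 blk=8 s=0: MISS | VC [11, 24, 4]
  [14] addr=0x12 blk=4 s=0: VC-HIT | VC [11, 24, 8]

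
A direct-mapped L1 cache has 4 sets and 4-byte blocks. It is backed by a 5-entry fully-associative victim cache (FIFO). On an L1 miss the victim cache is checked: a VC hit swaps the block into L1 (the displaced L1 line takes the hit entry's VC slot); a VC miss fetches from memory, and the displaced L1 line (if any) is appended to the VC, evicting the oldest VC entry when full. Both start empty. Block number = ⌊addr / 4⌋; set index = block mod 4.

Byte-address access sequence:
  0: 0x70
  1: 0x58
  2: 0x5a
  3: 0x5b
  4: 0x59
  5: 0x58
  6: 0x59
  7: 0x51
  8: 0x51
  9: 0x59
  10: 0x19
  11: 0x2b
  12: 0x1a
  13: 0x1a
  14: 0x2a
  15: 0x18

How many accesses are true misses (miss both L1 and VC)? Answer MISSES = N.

MISSES = 5

#0 0x70→b28/s0 MISS; vc=[]
#1 0x58→b22/s2 MISS; vc=[]
#2 0x5a→b22/s2 L1-HIT; vc=[]
#3 0x5b→b22/s2 L1-HIT; vc=[]
#4 0x59→b22/s2 L1-HIT; vc=[]
#5 0x58→b22/s2 L1-HIT; vc=[]
#6 0x59→b22/s2 L1-HIT; vc=[]
#7 0x51→b20/s0 MISS; vc=[28]
#8 0x51→b20/s0 L1-HIT; vc=[28]
#9 0x59→b22/s2 L1-HIT; vc=[28]
#10 0x19→b6/s2 MISS; vc=[28,22]
#11 0x2b→b10/s2 MISS; vc=[28,22,6]
#12 0x1a→b6/s2 VC-HIT; vc=[28,22,10]
#13 0x1a→b6/s2 L1-HIT; vc=[28,22,10]
#14 0x2a→b10/s2 VC-HIT; vc=[28,22,6]
#15 0x18→b6/s2 VC-HIT; vc=[28,22,10]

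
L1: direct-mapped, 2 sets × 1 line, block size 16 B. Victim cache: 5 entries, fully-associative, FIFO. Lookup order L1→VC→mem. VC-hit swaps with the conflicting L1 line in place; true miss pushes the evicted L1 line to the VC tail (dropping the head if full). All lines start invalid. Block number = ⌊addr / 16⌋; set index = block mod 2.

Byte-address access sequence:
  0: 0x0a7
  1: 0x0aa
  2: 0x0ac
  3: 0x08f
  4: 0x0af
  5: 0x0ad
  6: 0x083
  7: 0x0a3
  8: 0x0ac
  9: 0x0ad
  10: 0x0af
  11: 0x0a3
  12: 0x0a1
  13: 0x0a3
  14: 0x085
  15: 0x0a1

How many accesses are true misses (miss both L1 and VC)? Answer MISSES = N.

MISSES = 2

#0 0xa7→b10/s0 MISS; vc=[]
#1 0xaa→b10/s0 L1-HIT; vc=[]
#2 0xac→b10/s0 L1-HIT; vc=[]
#3 0x8f→b8/s0 MISS; vc=[10]
#4 0xaf→b10/s0 VC-HIT; vc=[8]
#5 0xad→b10/s0 L1-HIT; vc=[8]
#6 0x83→b8/s0 VC-HIT; vc=[10]
#7 0xa3→b10/s0 VC-HIT; vc=[8]
#8 0xac→b10/s0 L1-HIT; vc=[8]
#9 0xad→b10/s0 L1-HIT; vc=[8]
#10 0xaf→b10/s0 L1-HIT; vc=[8]
#11 0xa3→b10/s0 L1-HIT; vc=[8]
#12 0xa1→b10/s0 L1-HIT; vc=[8]
#13 0xa3→b10/s0 L1-HIT; vc=[8]
#14 0x85→b8/s0 VC-HIT; vc=[10]
#15 0xa1→b10/s0 VC-HIT; vc=[8]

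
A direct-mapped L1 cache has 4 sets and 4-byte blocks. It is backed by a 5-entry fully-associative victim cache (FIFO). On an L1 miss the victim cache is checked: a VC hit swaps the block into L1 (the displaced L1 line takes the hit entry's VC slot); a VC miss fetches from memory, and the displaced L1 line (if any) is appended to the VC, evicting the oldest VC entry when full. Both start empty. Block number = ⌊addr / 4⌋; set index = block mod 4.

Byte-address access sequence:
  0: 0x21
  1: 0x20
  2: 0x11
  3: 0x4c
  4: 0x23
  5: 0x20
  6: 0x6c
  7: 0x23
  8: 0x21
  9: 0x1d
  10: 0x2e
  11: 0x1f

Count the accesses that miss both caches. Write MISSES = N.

MISSES = 6

  [0] addr=0x21 blk=8 s=0: MISS | VC []
  [1] addr=0x20 blk=8 s=0: L1-HIT | VC []
  [2] addr=0x11 blk=4 s=0: MISS | VC [8]
  [3] addr=0x4c blk=19 s=3: MISS | VC [8]
  [4] addr=0x23 blk=8 s=0: VC-HIT | VC [4]
  [5] addr=0x20 blk=8 s=0: L1-HIT | VC [4]
  [6] addr=0x6c blk=27 s=3: MISS | VC [4, 19]
  [7] addr=0x23 blk=8 s=0: L1-HIT | VC [4, 19]
  [8] addr=0x21 blk=8 s=0: L1-HIT | VC [4, 19]
  [9] addr=0x1d blk=7 s=3: MISS | VC [4, 19, 27]
  [10] addr=0x2e blk=11 s=3: MISS | VC [4, 19, 27, 7]
  [11] addr=0x1f blk=7 s=3: VC-HIT | VC [4, 19, 27, 11]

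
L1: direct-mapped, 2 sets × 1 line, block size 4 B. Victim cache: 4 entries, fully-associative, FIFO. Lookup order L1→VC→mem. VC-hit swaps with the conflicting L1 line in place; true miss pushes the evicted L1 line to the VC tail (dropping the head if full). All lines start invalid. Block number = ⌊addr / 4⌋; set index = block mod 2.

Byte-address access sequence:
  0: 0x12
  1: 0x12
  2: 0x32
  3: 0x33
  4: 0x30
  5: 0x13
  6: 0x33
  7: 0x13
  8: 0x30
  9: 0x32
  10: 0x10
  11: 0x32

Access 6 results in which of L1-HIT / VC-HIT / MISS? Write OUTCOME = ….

0: 0x12 (blk 4, set 0) → MISS  vc=[]
1: 0x12 (blk 4, set 0) → L1-HIT  vc=[]
2: 0x32 (blk 12, set 0) → MISS  vc=[4]
3: 0x33 (blk 12, set 0) → L1-HIT  vc=[4]
4: 0x30 (blk 12, set 0) → L1-HIT  vc=[4]
5: 0x13 (blk 4, set 0) → VC-HIT  vc=[12]
6: 0x33 (blk 12, set 0) → VC-HIT  vc=[4]
7: 0x13 (blk 4, set 0) → VC-HIT  vc=[12]
8: 0x30 (blk 12, set 0) → VC-HIT  vc=[4]
9: 0x32 (blk 12, set 0) → L1-HIT  vc=[4]
10: 0x10 (blk 4, set 0) → VC-HIT  vc=[12]
11: 0x32 (blk 12, set 0) → VC-HIT  vc=[4]

OUTCOME = VC-HIT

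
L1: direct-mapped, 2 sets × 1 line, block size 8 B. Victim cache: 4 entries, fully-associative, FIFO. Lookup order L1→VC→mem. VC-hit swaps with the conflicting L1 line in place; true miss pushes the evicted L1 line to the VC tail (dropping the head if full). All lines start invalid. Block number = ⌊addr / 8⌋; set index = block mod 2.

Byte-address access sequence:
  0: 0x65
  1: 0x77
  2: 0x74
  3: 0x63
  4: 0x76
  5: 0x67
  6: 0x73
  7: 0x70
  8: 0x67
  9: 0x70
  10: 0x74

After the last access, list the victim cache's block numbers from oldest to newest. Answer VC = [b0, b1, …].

VC = [12]

0: 0x65 (blk 12, set 0) → MISS  vc=[]
1: 0x77 (blk 14, set 0) → MISS  vc=[12]
2: 0x74 (blk 14, set 0) → L1-HIT  vc=[12]
3: 0x63 (blk 12, set 0) → VC-HIT  vc=[14]
4: 0x76 (blk 14, set 0) → VC-HIT  vc=[12]
5: 0x67 (blk 12, set 0) → VC-HIT  vc=[14]
6: 0x73 (blk 14, set 0) → VC-HIT  vc=[12]
7: 0x70 (blk 14, set 0) → L1-HIT  vc=[12]
8: 0x67 (blk 12, set 0) → VC-HIT  vc=[14]
9: 0x70 (blk 14, set 0) → VC-HIT  vc=[12]
10: 0x74 (blk 14, set 0) → L1-HIT  vc=[12]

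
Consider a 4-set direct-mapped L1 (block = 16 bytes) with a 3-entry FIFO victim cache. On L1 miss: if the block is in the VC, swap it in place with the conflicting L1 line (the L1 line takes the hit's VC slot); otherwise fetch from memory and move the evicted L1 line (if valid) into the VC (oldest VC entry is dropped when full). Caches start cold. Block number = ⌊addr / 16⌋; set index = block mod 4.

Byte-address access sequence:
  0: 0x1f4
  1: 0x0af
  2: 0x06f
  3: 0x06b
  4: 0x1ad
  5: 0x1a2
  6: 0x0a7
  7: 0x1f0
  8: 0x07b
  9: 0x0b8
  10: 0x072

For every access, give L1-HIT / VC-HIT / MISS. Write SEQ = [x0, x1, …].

SEQ = [MISS, MISS, MISS, L1-HIT, MISS, L1-HIT, VC-HIT, L1-HIT, MISS, MISS, VC-HIT]

#0 0x1f4→b31/s3 MISS; vc=[]
#1 0xaf→b10/s2 MISS; vc=[]
#2 0x6f→b6/s2 MISS; vc=[10]
#3 0x6b→b6/s2 L1-HIT; vc=[10]
#4 0x1ad→b26/s2 MISS; vc=[10,6]
#5 0x1a2→b26/s2 L1-HIT; vc=[10,6]
#6 0xa7→b10/s2 VC-HIT; vc=[26,6]
#7 0x1f0→b31/s3 L1-HIT; vc=[26,6]
#8 0x7b→b7/s3 MISS; vc=[26,6,31]
#9 0xb8→b11/s3 MISS; vc=[6,31,7]
#10 0x72→b7/s3 VC-HIT; vc=[6,31,11]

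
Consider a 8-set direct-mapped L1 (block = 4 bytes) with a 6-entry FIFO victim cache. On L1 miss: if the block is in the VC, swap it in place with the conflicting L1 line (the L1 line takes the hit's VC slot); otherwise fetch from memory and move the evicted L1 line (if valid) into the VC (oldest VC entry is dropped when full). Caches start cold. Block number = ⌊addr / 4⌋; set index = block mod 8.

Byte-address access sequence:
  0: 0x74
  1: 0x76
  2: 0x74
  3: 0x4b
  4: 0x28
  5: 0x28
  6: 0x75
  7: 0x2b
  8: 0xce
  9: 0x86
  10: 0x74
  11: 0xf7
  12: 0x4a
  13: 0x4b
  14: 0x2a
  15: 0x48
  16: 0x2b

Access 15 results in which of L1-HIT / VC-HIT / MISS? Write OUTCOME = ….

OUTCOME = VC-HIT

  [0] addr=0x74 blk=29 s=5: MISS | VC []
  [1] addr=0x76 blk=29 s=5: L1-HIT | VC []
  [2] addr=0x74 blk=29 s=5: L1-HIT | VC []
  [3] addr=0x4b blk=18 s=2: MISS | VC []
  [4] addr=0x28 blk=10 s=2: MISS | VC [18]
  [5] addr=0x28 blk=10 s=2: L1-HIT | VC [18]
  [6] addr=0x75 blk=29 s=5: L1-HIT | VC [18]
  [7] addr=0x2b blk=10 s=2: L1-HIT | VC [18]
  [8] addr=0xce blk=51 s=3: MISS | VC [18]
  [9] addr=0x86 blk=33 s=1: MISS | VC [18]
  [10] addr=0x74 blk=29 s=5: L1-HIT | VC [18]
  [11] addr=0xf7 blk=61 s=5: MISS | VC [18, 29]
  [12] addr=0x4a blk=18 s=2: VC-HIT | VC [10, 29]
  [13] addr=0x4b blk=18 s=2: L1-HIT | VC [10, 29]
  [14] addr=0x2a blk=10 s=2: VC-HIT | VC [18, 29]
  [15] addr=0x48 blk=18 s=2: VC-HIT | VC [10, 29]
  [16] addr=0x2b blk=10 s=2: VC-HIT | VC [18, 29]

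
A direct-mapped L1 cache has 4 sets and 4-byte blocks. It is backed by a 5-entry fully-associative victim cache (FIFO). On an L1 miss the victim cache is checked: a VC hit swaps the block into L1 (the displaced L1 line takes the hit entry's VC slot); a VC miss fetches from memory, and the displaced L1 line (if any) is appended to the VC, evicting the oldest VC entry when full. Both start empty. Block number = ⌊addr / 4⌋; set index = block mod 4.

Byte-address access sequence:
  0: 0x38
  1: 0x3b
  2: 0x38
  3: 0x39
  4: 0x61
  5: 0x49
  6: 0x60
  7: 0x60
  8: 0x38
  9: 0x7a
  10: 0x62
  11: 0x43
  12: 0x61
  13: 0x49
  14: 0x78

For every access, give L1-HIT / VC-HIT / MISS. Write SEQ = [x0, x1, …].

SEQ = [MISS, L1-HIT, L1-HIT, L1-HIT, MISS, MISS, L1-HIT, L1-HIT, VC-HIT, MISS, L1-HIT, MISS, VC-HIT, VC-HIT, VC-HIT]

#0 0x38→b14/s2 MISS; vc=[]
#1 0x3b→b14/s2 L1-HIT; vc=[]
#2 0x38→b14/s2 L1-HIT; vc=[]
#3 0x39→b14/s2 L1-HIT; vc=[]
#4 0x61→b24/s0 MISS; vc=[]
#5 0x49→b18/s2 MISS; vc=[14]
#6 0x60→b24/s0 L1-HIT; vc=[14]
#7 0x60→b24/s0 L1-HIT; vc=[14]
#8 0x38→b14/s2 VC-HIT; vc=[18]
#9 0x7a→b30/s2 MISS; vc=[18,14]
#10 0x62→b24/s0 L1-HIT; vc=[18,14]
#11 0x43→b16/s0 MISS; vc=[18,14,24]
#12 0x61→b24/s0 VC-HIT; vc=[18,14,16]
#13 0x49→b18/s2 VC-HIT; vc=[30,14,16]
#14 0x78→b30/s2 VC-HIT; vc=[18,14,16]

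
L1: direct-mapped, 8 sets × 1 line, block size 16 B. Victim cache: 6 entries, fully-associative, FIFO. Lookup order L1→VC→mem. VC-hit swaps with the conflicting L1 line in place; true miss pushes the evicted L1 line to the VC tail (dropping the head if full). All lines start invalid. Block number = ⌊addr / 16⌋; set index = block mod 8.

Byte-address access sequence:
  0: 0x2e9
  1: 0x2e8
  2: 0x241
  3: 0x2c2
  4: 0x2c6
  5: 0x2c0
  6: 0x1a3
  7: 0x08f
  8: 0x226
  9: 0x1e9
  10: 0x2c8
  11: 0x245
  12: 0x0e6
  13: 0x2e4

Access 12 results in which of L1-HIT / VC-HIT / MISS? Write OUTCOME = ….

  [0] addr=0x2e9 blk=46 s=6: MISS | VC []
  [1] addr=0x2e8 blk=46 s=6: L1-HIT | VC []
  [2] addr=0x241 blk=36 s=4: MISS | VC []
  [3] addr=0x2c2 blk=44 s=4: MISS | VC [36]
  [4] addr=0x2c6 blk=44 s=4: L1-HIT | VC [36]
  [5] addr=0x2c0 blk=44 s=4: L1-HIT | VC [36]
  [6] addr=0x1a3 blk=26 s=2: MISS | VC [36]
  [7] addr=0x8f blk=8 s=0: MISS | VC [36]
  [8] addr=0x226 blk=34 s=2: MISS | VC [36, 26]
  [9] addr=0x1e9 blk=30 s=6: MISS | VC [36, 26, 46]
  [10] addr=0x2c8 blk=44 s=4: L1-HIT | VC [36, 26, 46]
  [11] addr=0x245 blk=36 s=4: VC-HIT | VC [44, 26, 46]
  [12] addr=0xe6 blk=14 s=6: MISS | VC [44, 26, 46, 30]
  [13] addr=0x2e4 blk=46 s=6: VC-HIT | VC [44, 26, 14, 30]

OUTCOME = MISS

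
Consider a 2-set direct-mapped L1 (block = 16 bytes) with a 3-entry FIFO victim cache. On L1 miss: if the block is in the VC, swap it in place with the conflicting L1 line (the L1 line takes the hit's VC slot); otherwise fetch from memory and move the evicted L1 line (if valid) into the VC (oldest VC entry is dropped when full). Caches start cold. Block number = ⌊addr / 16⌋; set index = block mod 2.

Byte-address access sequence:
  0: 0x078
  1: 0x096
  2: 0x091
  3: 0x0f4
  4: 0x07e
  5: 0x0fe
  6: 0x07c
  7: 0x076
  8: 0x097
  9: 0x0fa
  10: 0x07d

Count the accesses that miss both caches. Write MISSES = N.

MISSES = 3

  [0] addr=0x78 blk=7 s=1: MISS | VC []
  [1] addr=0x96 blk=9 s=1: MISS | VC [7]
  [2] addr=0x91 blk=9 s=1: L1-HIT | VC [7]
  [3] addr=0xf4 blk=15 s=1: MISS | VC [7, 9]
  [4] addr=0x7e blk=7 s=1: VC-HIT | VC [15, 9]
  [5] addr=0xfe blk=15 s=1: VC-HIT | VC [7, 9]
  [6] addr=0x7c blk=7 s=1: VC-HIT | VC [15, 9]
  [7] addr=0x76 blk=7 s=1: L1-HIT | VC [15, 9]
  [8] addr=0x97 blk=9 s=1: VC-HIT | VC [15, 7]
  [9] addr=0xfa blk=15 s=1: VC-HIT | VC [9, 7]
  [10] addr=0x7d blk=7 s=1: VC-HIT | VC [9, 15]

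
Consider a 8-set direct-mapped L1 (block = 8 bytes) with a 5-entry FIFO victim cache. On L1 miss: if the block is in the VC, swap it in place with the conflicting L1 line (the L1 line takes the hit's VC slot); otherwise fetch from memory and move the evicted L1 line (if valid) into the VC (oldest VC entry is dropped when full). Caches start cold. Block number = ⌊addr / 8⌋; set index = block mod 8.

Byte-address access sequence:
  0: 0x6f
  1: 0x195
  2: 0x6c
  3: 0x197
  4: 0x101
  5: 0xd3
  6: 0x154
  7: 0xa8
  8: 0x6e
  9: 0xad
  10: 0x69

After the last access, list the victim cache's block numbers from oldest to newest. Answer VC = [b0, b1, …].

#0 0x6f→b13/s5 MISS; vc=[]
#1 0x195→b50/s2 MISS; vc=[]
#2 0x6c→b13/s5 L1-HIT; vc=[]
#3 0x197→b50/s2 L1-HIT; vc=[]
#4 0x101→b32/s0 MISS; vc=[]
#5 0xd3→b26/s2 MISS; vc=[50]
#6 0x154→b42/s2 MISS; vc=[50,26]
#7 0xa8→b21/s5 MISS; vc=[50,26,13]
#8 0x6e→b13/s5 VC-HIT; vc=[50,26,21]
#9 0xad→b21/s5 VC-HIT; vc=[50,26,13]
#10 0x69→b13/s5 VC-HIT; vc=[50,26,21]

VC = [50, 26, 21]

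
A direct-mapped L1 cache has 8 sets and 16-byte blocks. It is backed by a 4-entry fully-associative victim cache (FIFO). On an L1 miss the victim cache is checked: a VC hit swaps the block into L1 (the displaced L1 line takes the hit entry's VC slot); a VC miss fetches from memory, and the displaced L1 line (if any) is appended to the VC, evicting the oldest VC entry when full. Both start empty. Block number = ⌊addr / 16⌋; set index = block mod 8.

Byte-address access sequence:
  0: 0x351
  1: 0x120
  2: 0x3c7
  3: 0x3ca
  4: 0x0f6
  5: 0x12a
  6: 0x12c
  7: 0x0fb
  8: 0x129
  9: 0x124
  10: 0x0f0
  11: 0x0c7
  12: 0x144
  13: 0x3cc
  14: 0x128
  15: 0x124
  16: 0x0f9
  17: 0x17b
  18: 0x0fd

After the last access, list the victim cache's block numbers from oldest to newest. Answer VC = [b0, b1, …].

#0 0x351→b53/s5 MISS; vc=[]
#1 0x120→b18/s2 MISS; vc=[]
#2 0x3c7→b60/s4 MISS; vc=[]
#3 0x3ca→b60/s4 L1-HIT; vc=[]
#4 0xf6→b15/s7 MISS; vc=[]
#5 0x12a→b18/s2 L1-HIT; vc=[]
#6 0x12c→b18/s2 L1-HIT; vc=[]
#7 0xfb→b15/s7 L1-HIT; vc=[]
#8 0x129→b18/s2 L1-HIT; vc=[]
#9 0x124→b18/s2 L1-HIT; vc=[]
#10 0xf0→b15/s7 L1-HIT; vc=[]
#11 0xc7→b12/s4 MISS; vc=[60]
#12 0x144→b20/s4 MISS; vc=[60,12]
#13 0x3cc→b60/s4 VC-HIT; vc=[20,12]
#14 0x128→b18/s2 L1-HIT; vc=[20,12]
#15 0x124→b18/s2 L1-HIT; vc=[20,12]
#16 0xf9→b15/s7 L1-HIT; vc=[20,12]
#17 0x17b→b23/s7 MISS; vc=[20,12,15]
#18 0xfd→b15/s7 VC-HIT; vc=[20,12,23]

VC = [20, 12, 23]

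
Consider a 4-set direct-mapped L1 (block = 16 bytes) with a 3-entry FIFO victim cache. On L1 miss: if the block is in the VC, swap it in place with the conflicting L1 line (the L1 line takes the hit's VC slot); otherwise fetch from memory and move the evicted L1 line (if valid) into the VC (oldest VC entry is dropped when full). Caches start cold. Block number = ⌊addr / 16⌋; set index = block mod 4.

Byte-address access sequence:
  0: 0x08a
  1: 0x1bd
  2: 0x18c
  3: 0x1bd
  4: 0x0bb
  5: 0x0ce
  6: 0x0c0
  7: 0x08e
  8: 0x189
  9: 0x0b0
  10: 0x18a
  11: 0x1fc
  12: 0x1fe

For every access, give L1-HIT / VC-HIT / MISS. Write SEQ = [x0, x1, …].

SEQ = [MISS, MISS, MISS, L1-HIT, MISS, MISS, L1-HIT, VC-HIT, VC-HIT, L1-HIT, L1-HIT, MISS, L1-HIT]

  [0] addr=0x8a blk=8 s=0: MISS | VC []
  [1] addr=0x1bd blk=27 s=3: MISS | VC []
  [2] addr=0x18c blk=24 s=0: MISS | VC [8]
  [3] addr=0x1bd blk=27 s=3: L1-HIT | VC [8]
  [4] addr=0xbb blk=11 s=3: MISS | VC [8, 27]
  [5] addr=0xce blk=12 s=0: MISS | VC [8, 27, 24]
  [6] addr=0xc0 blk=12 s=0: L1-HIT | VC [8, 27, 24]
  [7] addr=0x8e blk=8 s=0: VC-HIT | VC [12, 27, 24]
  [8] addr=0x189 blk=24 s=0: VC-HIT | VC [12, 27, 8]
  [9] addr=0xb0 blk=11 s=3: L1-HIT | VC [12, 27, 8]
  [10] addr=0x18a blk=24 s=0: L1-HIT | VC [12, 27, 8]
  [11] addr=0x1fc blk=31 s=3: MISS | VC [27, 8, 11]
  [12] addr=0x1fe blk=31 s=3: L1-HIT | VC [27, 8, 11]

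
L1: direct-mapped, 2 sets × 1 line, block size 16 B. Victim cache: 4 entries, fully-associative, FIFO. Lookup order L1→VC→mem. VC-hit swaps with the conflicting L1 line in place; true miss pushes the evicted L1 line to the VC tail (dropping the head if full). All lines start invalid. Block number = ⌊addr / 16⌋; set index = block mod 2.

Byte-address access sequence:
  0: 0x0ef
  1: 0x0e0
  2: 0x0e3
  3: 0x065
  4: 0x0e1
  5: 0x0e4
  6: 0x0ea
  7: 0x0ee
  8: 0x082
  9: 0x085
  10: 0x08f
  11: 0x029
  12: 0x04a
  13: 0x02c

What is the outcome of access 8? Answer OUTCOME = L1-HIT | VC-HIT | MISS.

OUTCOME = MISS

#0 0xef→b14/s0 MISS; vc=[]
#1 0xe0→b14/s0 L1-HIT; vc=[]
#2 0xe3→b14/s0 L1-HIT; vc=[]
#3 0x65→b6/s0 MISS; vc=[14]
#4 0xe1→b14/s0 VC-HIT; vc=[6]
#5 0xe4→b14/s0 L1-HIT; vc=[6]
#6 0xea→b14/s0 L1-HIT; vc=[6]
#7 0xee→b14/s0 L1-HIT; vc=[6]
#8 0x82→b8/s0 MISS; vc=[6,14]
#9 0x85→b8/s0 L1-HIT; vc=[6,14]
#10 0x8f→b8/s0 L1-HIT; vc=[6,14]
#11 0x29→b2/s0 MISS; vc=[6,14,8]
#12 0x4a→b4/s0 MISS; vc=[6,14,8,2]
#13 0x2c→b2/s0 VC-HIT; vc=[6,14,8,4]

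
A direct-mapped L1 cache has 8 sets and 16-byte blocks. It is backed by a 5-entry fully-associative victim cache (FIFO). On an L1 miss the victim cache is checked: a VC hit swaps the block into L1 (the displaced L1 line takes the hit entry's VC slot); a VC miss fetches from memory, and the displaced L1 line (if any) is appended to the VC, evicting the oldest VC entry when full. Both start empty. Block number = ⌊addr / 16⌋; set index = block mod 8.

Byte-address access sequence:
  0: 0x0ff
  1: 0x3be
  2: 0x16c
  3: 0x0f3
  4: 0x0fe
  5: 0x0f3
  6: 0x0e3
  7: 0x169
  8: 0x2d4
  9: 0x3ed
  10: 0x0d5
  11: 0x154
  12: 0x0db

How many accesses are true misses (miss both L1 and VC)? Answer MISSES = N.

MISSES = 8

#0 0xff→b15/s7 MISS; vc=[]
#1 0x3be→b59/s3 MISS; vc=[]
#2 0x16c→b22/s6 MISS; vc=[]
#3 0xf3→b15/s7 L1-HIT; vc=[]
#4 0xfe→b15/s7 L1-HIT; vc=[]
#5 0xf3→b15/s7 L1-HIT; vc=[]
#6 0xe3→b14/s6 MISS; vc=[22]
#7 0x169→b22/s6 VC-HIT; vc=[14]
#8 0x2d4→b45/s5 MISS; vc=[14]
#9 0x3ed→b62/s6 MISS; vc=[14,22]
#10 0xd5→b13/s5 MISS; vc=[14,22,45]
#11 0x154→b21/s5 MISS; vc=[14,22,45,13]
#12 0xdb→b13/s5 VC-HIT; vc=[14,22,45,21]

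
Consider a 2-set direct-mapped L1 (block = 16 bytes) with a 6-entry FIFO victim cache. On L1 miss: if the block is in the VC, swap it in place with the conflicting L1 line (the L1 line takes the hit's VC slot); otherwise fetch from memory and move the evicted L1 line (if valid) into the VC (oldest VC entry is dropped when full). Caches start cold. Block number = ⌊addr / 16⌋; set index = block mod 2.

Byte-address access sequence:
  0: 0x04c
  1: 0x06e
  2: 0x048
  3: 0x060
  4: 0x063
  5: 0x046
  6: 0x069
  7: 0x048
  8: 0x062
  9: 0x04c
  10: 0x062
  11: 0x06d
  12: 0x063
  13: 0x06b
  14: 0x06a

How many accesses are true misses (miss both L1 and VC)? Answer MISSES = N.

#0 0x4c→b4/s0 MISS; vc=[]
#1 0x6e→b6/s0 MISS; vc=[4]
#2 0x48→b4/s0 VC-HIT; vc=[6]
#3 0x60→b6/s0 VC-HIT; vc=[4]
#4 0x63→b6/s0 L1-HIT; vc=[4]
#5 0x46→b4/s0 VC-HIT; vc=[6]
#6 0x69→b6/s0 VC-HIT; vc=[4]
#7 0x48→b4/s0 VC-HIT; vc=[6]
#8 0x62→b6/s0 VC-HIT; vc=[4]
#9 0x4c→b4/s0 VC-HIT; vc=[6]
#10 0x62→b6/s0 VC-HIT; vc=[4]
#11 0x6d→b6/s0 L1-HIT; vc=[4]
#12 0x63→b6/s0 L1-HIT; vc=[4]
#13 0x6b→b6/s0 L1-HIT; vc=[4]
#14 0x6a→b6/s0 L1-HIT; vc=[4]

MISSES = 2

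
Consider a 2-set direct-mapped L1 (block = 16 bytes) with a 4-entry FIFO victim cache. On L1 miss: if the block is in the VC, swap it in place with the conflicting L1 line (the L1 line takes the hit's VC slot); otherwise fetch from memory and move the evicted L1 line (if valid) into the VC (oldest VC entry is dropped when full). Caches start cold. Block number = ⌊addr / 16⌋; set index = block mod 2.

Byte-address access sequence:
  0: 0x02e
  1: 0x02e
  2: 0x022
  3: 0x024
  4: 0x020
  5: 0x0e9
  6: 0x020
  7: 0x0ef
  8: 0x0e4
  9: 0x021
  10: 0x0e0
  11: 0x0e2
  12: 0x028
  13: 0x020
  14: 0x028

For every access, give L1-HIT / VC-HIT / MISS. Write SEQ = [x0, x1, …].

0: 0x2e (blk 2, set 0) → MISS  vc=[]
1: 0x2e (blk 2, set 0) → L1-HIT  vc=[]
2: 0x22 (blk 2, set 0) → L1-HIT  vc=[]
3: 0x24 (blk 2, set 0) → L1-HIT  vc=[]
4: 0x20 (blk 2, set 0) → L1-HIT  vc=[]
5: 0xe9 (blk 14, set 0) → MISS  vc=[2]
6: 0x20 (blk 2, set 0) → VC-HIT  vc=[14]
7: 0xef (blk 14, set 0) → VC-HIT  vc=[2]
8: 0xe4 (blk 14, set 0) → L1-HIT  vc=[2]
9: 0x21 (blk 2, set 0) → VC-HIT  vc=[14]
10: 0xe0 (blk 14, set 0) → VC-HIT  vc=[2]
11: 0xe2 (blk 14, set 0) → L1-HIT  vc=[2]
12: 0x28 (blk 2, set 0) → VC-HIT  vc=[14]
13: 0x20 (blk 2, set 0) → L1-HIT  vc=[14]
14: 0x28 (blk 2, set 0) → L1-HIT  vc=[14]

SEQ = [MISS, L1-HIT, L1-HIT, L1-HIT, L1-HIT, MISS, VC-HIT, VC-HIT, L1-HIT, VC-HIT, VC-HIT, L1-HIT, VC-HIT, L1-HIT, L1-HIT]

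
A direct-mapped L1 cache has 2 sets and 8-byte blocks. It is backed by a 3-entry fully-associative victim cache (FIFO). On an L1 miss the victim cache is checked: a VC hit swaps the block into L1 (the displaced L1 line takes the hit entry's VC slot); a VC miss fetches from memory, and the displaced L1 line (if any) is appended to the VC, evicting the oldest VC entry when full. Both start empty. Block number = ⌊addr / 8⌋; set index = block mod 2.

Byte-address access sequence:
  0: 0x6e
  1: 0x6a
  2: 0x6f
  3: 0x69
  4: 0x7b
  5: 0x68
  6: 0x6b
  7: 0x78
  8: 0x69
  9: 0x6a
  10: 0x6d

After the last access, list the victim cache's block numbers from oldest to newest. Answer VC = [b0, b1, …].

  [0] addr=0x6e blk=13 s=1: MISS | VC []
  [1] addr=0x6a blk=13 s=1: L1-HIT | VC []
  [2] addr=0x6f blk=13 s=1: L1-HIT | VC []
  [3] addr=0x69 blk=13 s=1: L1-HIT | VC []
  [4] addr=0x7b blk=15 s=1: MISS | VC [13]
  [5] addr=0x68 blk=13 s=1: VC-HIT | VC [15]
  [6] addr=0x6b blk=13 s=1: L1-HIT | VC [15]
  [7] addr=0x78 blk=15 s=1: VC-HIT | VC [13]
  [8] addr=0x69 blk=13 s=1: VC-HIT | VC [15]
  [9] addr=0x6a blk=13 s=1: L1-HIT | VC [15]
  [10] addr=0x6d blk=13 s=1: L1-HIT | VC [15]

VC = [15]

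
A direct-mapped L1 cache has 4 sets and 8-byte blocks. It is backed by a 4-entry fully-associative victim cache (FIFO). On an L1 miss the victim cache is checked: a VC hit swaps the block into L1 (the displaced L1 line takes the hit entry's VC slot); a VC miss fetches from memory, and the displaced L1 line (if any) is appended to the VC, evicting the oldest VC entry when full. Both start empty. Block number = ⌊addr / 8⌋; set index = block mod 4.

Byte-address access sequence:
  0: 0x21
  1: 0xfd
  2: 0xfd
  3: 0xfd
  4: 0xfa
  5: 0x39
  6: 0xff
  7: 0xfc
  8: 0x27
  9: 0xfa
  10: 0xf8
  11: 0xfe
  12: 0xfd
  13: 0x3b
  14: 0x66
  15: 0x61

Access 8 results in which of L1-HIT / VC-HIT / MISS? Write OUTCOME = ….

  [0] addr=0x21 blk=4 s=0: MISS | VC []
  [1] addr=0xfd blk=31 s=3: MISS | VC []
  [2] addr=0xfd blk=31 s=3: L1-HIT | VC []
  [3] addr=0xfd blk=31 s=3: L1-HIT | VC []
  [4] addr=0xfa blk=31 s=3: L1-HIT | VC []
  [5] addr=0x39 blk=7 s=3: MISS | VC [31]
  [6] addr=0xff blk=31 s=3: VC-HIT | VC [7]
  [7] addr=0xfc blk=31 s=3: L1-HIT | VC [7]
  [8] addr=0x27 blk=4 s=0: L1-HIT | VC [7]
  [9] addr=0xfa blk=31 s=3: L1-HIT | VC [7]
  [10] addr=0xf8 blk=31 s=3: L1-HIT | VC [7]
  [11] addr=0xfe blk=31 s=3: L1-HIT | VC [7]
  [12] addr=0xfd blk=31 s=3: L1-HIT | VC [7]
  [13] addr=0x3b blk=7 s=3: VC-HIT | VC [31]
  [14] addr=0x66 blk=12 s=0: MISS | VC [31, 4]
  [15] addr=0x61 blk=12 s=0: L1-HIT | VC [31, 4]

OUTCOME = L1-HIT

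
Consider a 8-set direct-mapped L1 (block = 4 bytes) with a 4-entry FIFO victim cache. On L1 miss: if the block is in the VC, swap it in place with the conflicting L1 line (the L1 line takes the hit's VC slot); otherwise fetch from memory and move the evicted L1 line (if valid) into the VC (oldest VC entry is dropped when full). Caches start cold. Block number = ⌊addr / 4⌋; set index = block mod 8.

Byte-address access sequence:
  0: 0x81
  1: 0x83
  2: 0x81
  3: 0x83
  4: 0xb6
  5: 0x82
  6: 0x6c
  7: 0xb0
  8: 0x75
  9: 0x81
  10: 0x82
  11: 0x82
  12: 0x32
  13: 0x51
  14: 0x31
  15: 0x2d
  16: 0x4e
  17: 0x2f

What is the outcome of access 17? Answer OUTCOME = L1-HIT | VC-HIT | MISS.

OUTCOME = VC-HIT

0: 0x81 (blk 32, set 0) → MISS  vc=[]
1: 0x83 (blk 32, set 0) → L1-HIT  vc=[]
2: 0x81 (blk 32, set 0) → L1-HIT  vc=[]
3: 0x83 (blk 32, set 0) → L1-HIT  vc=[]
4: 0xb6 (blk 45, set 5) → MISS  vc=[]
5: 0x82 (blk 32, set 0) → L1-HIT  vc=[]
6: 0x6c (blk 27, set 3) → MISS  vc=[]
7: 0xb0 (blk 44, set 4) → MISS  vc=[]
8: 0x75 (blk 29, set 5) → MISS  vc=[45]
9: 0x81 (blk 32, set 0) → L1-HIT  vc=[45]
10: 0x82 (blk 32, set 0) → L1-HIT  vc=[45]
11: 0x82 (blk 32, set 0) → L1-HIT  vc=[45]
12: 0x32 (blk 12, set 4) → MISS  vc=[45, 44]
13: 0x51 (blk 20, set 4) → MISS  vc=[45, 44, 12]
14: 0x31 (blk 12, set 4) → VC-HIT  vc=[45, 44, 20]
15: 0x2d (blk 11, set 3) → MISS  vc=[45, 44, 20, 27]
16: 0x4e (blk 19, set 3) → MISS  vc=[44, 20, 27, 11]
17: 0x2f (blk 11, set 3) → VC-HIT  vc=[44, 20, 27, 19]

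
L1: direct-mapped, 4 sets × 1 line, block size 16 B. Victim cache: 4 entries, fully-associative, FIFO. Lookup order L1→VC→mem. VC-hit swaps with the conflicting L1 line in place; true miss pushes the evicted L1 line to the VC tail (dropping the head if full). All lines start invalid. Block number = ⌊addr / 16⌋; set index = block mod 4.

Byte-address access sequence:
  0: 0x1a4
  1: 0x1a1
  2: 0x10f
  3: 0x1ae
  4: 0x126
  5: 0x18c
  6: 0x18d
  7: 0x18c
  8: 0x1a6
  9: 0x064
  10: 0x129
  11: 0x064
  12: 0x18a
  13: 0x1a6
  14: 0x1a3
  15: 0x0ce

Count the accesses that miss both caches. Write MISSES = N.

#0 0x1a4→b26/s2 MISS; vc=[]
#1 0x1a1→b26/s2 L1-HIT; vc=[]
#2 0x10f→b16/s0 MISS; vc=[]
#3 0x1ae→b26/s2 L1-HIT; vc=[]
#4 0x126→b18/s2 MISS; vc=[26]
#5 0x18c→b24/s0 MISS; vc=[26,16]
#6 0x18d→b24/s0 L1-HIT; vc=[26,16]
#7 0x18c→b24/s0 L1-HIT; vc=[26,16]
#8 0x1a6→b26/s2 VC-HIT; vc=[18,16]
#9 0x64→b6/s2 MISS; vc=[18,16,26]
#10 0x129→b18/s2 VC-HIT; vc=[6,16,26]
#11 0x64→b6/s2 VC-HIT; vc=[18,16,26]
#12 0x18a→b24/s0 L1-HIT; vc=[18,16,26]
#13 0x1a6→b26/s2 VC-HIT; vc=[18,16,6]
#14 0x1a3→b26/s2 L1-HIT; vc=[18,16,6]
#15 0xce→b12/s0 MISS; vc=[18,16,6,24]

MISSES = 6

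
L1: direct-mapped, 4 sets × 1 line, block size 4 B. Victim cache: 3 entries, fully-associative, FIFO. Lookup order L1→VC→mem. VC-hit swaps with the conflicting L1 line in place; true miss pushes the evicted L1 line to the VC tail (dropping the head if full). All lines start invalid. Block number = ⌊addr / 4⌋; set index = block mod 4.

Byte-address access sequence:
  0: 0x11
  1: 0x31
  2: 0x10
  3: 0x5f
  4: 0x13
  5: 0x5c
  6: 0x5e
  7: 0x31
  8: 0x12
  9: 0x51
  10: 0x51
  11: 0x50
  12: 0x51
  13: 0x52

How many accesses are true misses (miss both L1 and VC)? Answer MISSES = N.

  [0] addr=0x11 blk=4 s=0: MISS | VC []
  [1] addr=0x31 blk=12 s=0: MISS | VC [4]
  [2] addr=0x10 blk=4 s=0: VC-HIT | VC [12]
  [3] addr=0x5f blk=23 s=3: MISS | VC [12]
  [4] addr=0x13 blk=4 s=0: L1-HIT | VC [12]
  [5] addr=0x5c blk=23 s=3: L1-HIT | VC [12]
  [6] addr=0x5e blk=23 s=3: L1-HIT | VC [12]
  [7] addr=0x31 blk=12 s=0: VC-HIT | VC [4]
  [8] addr=0x12 blk=4 s=0: VC-HIT | VC [12]
  [9] addr=0x51 blk=20 s=0: MISS | VC [12, 4]
  [10] addr=0x51 blk=20 s=0: L1-HIT | VC [12, 4]
  [11] addr=0x50 blk=20 s=0: L1-HIT | VC [12, 4]
  [12] addr=0x51 blk=20 s=0: L1-HIT | VC [12, 4]
  [13] addr=0x52 blk=20 s=0: L1-HIT | VC [12, 4]

MISSES = 4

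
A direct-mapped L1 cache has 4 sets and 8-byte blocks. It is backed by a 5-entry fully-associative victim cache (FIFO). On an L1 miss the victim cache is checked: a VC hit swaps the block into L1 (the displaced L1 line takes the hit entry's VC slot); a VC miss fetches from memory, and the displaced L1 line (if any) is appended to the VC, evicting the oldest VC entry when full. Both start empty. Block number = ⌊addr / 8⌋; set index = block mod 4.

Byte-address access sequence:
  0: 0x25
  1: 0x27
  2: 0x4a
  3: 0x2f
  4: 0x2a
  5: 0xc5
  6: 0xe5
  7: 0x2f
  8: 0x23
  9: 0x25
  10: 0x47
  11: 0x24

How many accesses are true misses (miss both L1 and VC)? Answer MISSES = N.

#0 0x25→b4/s0 MISS; vc=[]
#1 0x27→b4/s0 L1-HIT; vc=[]
#2 0x4a→b9/s1 MISS; vc=[]
#3 0x2f→b5/s1 MISS; vc=[9]
#4 0x2a→b5/s1 L1-HIT; vc=[9]
#5 0xc5→b24/s0 MISS; vc=[9,4]
#6 0xe5→b28/s0 MISS; vc=[9,4,24]
#7 0x2f→b5/s1 L1-HIT; vc=[9,4,24]
#8 0x23→b4/s0 VC-HIT; vc=[9,28,24]
#9 0x25→b4/s0 L1-HIT; vc=[9,28,24]
#10 0x47→b8/s0 MISS; vc=[9,28,24,4]
#11 0x24→b4/s0 VC-HIT; vc=[9,28,24,8]

MISSES = 6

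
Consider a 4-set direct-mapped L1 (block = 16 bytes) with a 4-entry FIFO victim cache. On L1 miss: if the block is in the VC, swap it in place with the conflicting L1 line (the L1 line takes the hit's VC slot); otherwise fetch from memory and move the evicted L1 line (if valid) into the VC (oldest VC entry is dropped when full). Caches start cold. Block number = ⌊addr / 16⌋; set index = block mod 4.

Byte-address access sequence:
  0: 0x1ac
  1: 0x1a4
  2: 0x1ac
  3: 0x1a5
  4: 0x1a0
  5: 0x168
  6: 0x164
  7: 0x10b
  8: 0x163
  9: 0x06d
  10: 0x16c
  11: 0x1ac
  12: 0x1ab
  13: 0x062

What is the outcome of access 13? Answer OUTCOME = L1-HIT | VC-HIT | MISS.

  [0] addr=0x1ac blk=26 s=2: MISS | VC []
  [1] addr=0x1a4 blk=26 s=2: L1-HIT | VC []
  [2] addr=0x1ac blk=26 s=2: L1-HIT | VC []
  [3] addr=0x1a5 blk=26 s=2: L1-HIT | VC []
  [4] addr=0x1a0 blk=26 s=2: L1-HIT | VC []
  [5] addr=0x168 blk=22 s=2: MISS | VC [26]
  [6] addr=0x164 blk=22 s=2: L1-HIT | VC [26]
  [7] addr=0x10b blk=16 s=0: MISS | VC [26]
  [8] addr=0x163 blk=22 s=2: L1-HIT | VC [26]
  [9] addr=0x6d blk=6 s=2: MISS | VC [26, 22]
  [10] addr=0x16c blk=22 s=2: VC-HIT | VC [26, 6]
  [11] addr=0x1ac blk=26 s=2: VC-HIT | VC [22, 6]
  [12] addr=0x1ab blk=26 s=2: L1-HIT | VC [22, 6]
  [13] addr=0x62 blk=6 s=2: VC-HIT | VC [22, 26]

OUTCOME = VC-HIT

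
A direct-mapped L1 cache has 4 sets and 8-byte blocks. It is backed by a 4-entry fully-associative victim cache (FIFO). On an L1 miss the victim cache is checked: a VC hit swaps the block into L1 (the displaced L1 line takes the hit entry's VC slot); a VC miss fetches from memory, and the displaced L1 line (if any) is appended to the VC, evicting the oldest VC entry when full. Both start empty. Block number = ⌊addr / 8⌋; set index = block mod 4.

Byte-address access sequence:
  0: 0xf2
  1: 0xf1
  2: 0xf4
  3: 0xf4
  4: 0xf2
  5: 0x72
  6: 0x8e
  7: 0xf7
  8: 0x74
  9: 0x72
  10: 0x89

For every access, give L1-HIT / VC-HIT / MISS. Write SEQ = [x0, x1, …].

  [0] addr=0xf2 blk=30 s=2: MISS | VC []
  [1] addr=0xf1 blk=30 s=2: L1-HIT | VC []
  [2] addr=0xf4 blk=30 s=2: L1-HIT | VC []
  [3] addr=0xf4 blk=30 s=2: L1-HIT | VC []
  [4] addr=0xf2 blk=30 s=2: L1-HIT | VC []
  [5] addr=0x72 blk=14 s=2: MISS | VC [30]
  [6] addr=0x8e blk=17 s=1: MISS | VC [30]
  [7] addr=0xf7 blk=30 s=2: VC-HIT | VC [14]
  [8] addr=0x74 blk=14 s=2: VC-HIT | VC [30]
  [9] addr=0x72 blk=14 s=2: L1-HIT | VC [30]
  [10] addr=0x89 blk=17 s=1: L1-HIT | VC [30]

SEQ = [MISS, L1-HIT, L1-HIT, L1-HIT, L1-HIT, MISS, MISS, VC-HIT, VC-HIT, L1-HIT, L1-HIT]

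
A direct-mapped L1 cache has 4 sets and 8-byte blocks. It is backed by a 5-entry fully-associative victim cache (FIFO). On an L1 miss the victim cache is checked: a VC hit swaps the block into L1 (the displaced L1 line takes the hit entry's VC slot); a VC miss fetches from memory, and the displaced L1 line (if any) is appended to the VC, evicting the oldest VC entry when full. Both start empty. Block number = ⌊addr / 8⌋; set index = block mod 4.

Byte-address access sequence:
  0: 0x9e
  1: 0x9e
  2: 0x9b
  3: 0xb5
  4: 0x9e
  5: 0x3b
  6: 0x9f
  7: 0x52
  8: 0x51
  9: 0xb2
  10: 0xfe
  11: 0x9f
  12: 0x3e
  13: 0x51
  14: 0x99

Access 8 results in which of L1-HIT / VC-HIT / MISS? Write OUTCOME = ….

  [0] addr=0x9e blk=19 s=3: MISS | VC []
  [1] addr=0x9e blk=19 s=3: L1-HIT | VC []
  [2] addr=0x9b blk=19 s=3: L1-HIT | VC []
  [3] addr=0xb5 blk=22 s=2: MISS | VC []
  [4] addr=0x9e blk=19 s=3: L1-HIT | VC []
  [5] addr=0x3b blk=7 s=3: MISS | VC [19]
  [6] addr=0x9f blk=19 s=3: VC-HIT | VC [7]
  [7] addr=0x52 blk=10 s=2: MISS | VC [7, 22]
  [8] addr=0x51 blk=10 s=2: L1-HIT | VC [7, 22]
  [9] addr=0xb2 blk=22 s=2: VC-HIT | VC [7, 10]
  [10] addr=0xfe blk=31 s=3: MISS | VC [7, 10, 19]
  [11] addr=0x9f blk=19 s=3: VC-HIT | VC [7, 10, 31]
  [12] addr=0x3e blk=7 s=3: VC-HIT | VC [19, 10, 31]
  [13] addr=0x51 blk=10 s=2: VC-HIT | VC [19, 22, 31]
  [14] addr=0x99 blk=19 s=3: VC-HIT | VC [7, 22, 31]

OUTCOME = L1-HIT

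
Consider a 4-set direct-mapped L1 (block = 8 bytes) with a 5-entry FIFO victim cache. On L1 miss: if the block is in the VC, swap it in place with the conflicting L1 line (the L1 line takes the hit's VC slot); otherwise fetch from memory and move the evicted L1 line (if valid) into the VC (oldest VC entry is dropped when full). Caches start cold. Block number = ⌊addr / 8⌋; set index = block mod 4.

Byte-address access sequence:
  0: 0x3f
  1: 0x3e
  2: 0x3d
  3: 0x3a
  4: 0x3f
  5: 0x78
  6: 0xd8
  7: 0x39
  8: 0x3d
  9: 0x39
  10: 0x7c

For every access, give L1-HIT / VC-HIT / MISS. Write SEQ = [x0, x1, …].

SEQ = [MISS, L1-HIT, L1-HIT, L1-HIT, L1-HIT, MISS, MISS, VC-HIT, L1-HIT, L1-HIT, VC-HIT]

#0 0x3f→b7/s3 MISS; vc=[]
#1 0x3e→b7/s3 L1-HIT; vc=[]
#2 0x3d→b7/s3 L1-HIT; vc=[]
#3 0x3a→b7/s3 L1-HIT; vc=[]
#4 0x3f→b7/s3 L1-HIT; vc=[]
#5 0x78→b15/s3 MISS; vc=[7]
#6 0xd8→b27/s3 MISS; vc=[7,15]
#7 0x39→b7/s3 VC-HIT; vc=[27,15]
#8 0x3d→b7/s3 L1-HIT; vc=[27,15]
#9 0x39→b7/s3 L1-HIT; vc=[27,15]
#10 0x7c→b15/s3 VC-HIT; vc=[27,7]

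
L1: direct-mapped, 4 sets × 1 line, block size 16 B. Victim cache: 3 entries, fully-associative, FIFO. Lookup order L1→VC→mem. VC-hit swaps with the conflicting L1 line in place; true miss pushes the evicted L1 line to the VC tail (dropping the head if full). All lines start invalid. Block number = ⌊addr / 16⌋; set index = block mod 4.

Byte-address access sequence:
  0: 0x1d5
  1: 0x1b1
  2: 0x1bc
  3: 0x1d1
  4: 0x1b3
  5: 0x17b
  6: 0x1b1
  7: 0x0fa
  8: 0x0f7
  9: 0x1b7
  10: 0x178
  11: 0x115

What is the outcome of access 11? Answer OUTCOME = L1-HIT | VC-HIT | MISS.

#0 0x1d5→b29/s1 MISS; vc=[]
#1 0x1b1→b27/s3 MISS; vc=[]
#2 0x1bc→b27/s3 L1-HIT; vc=[]
#3 0x1d1→b29/s1 L1-HIT; vc=[]
#4 0x1b3→b27/s3 L1-HIT; vc=[]
#5 0x17b→b23/s3 MISS; vc=[27]
#6 0x1b1→b27/s3 VC-HIT; vc=[23]
#7 0xfa→b15/s3 MISS; vc=[23,27]
#8 0xf7→b15/s3 L1-HIT; vc=[23,27]
#9 0x1b7→b27/s3 VC-HIT; vc=[23,15]
#10 0x178→b23/s3 VC-HIT; vc=[27,15]
#11 0x115→b17/s1 MISS; vc=[27,15,29]

OUTCOME = MISS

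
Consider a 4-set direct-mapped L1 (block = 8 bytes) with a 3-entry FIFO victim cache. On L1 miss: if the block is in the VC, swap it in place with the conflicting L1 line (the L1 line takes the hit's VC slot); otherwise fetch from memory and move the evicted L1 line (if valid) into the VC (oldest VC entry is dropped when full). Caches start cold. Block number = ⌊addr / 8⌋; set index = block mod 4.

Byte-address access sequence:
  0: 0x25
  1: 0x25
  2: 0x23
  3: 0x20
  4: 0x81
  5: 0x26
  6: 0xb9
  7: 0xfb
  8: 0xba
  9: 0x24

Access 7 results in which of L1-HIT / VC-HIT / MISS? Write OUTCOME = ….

#0 0x25→b4/s0 MISS; vc=[]
#1 0x25→b4/s0 L1-HIT; vc=[]
#2 0x23→b4/s0 L1-HIT; vc=[]
#3 0x20→b4/s0 L1-HIT; vc=[]
#4 0x81→b16/s0 MISS; vc=[4]
#5 0x26→b4/s0 VC-HIT; vc=[16]
#6 0xb9→b23/s3 MISS; vc=[16]
#7 0xfb→b31/s3 MISS; vc=[16,23]
#8 0xba→b23/s3 VC-HIT; vc=[16,31]
#9 0x24→b4/s0 L1-HIT; vc=[16,31]

OUTCOME = MISS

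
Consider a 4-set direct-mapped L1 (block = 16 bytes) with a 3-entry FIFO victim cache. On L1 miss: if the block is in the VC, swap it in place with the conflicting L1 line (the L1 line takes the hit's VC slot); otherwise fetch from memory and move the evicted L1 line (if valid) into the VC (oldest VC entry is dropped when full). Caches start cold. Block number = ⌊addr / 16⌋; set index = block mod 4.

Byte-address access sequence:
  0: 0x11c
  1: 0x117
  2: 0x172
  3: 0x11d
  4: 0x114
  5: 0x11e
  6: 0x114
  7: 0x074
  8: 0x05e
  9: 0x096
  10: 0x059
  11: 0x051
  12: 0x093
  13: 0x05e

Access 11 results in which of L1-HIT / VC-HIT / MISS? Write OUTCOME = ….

#0 0x11c→b17/s1 MISS; vc=[]
#1 0x117→b17/s1 L1-HIT; vc=[]
#2 0x172→b23/s3 MISS; vc=[]
#3 0x11d→b17/s1 L1-HIT; vc=[]
#4 0x114→b17/s1 L1-HIT; vc=[]
#5 0x11e→b17/s1 L1-HIT; vc=[]
#6 0x114→b17/s1 L1-HIT; vc=[]
#7 0x74→b7/s3 MISS; vc=[23]
#8 0x5e→b5/s1 MISS; vc=[23,17]
#9 0x96→b9/s1 MISS; vc=[23,17,5]
#10 0x59→b5/s1 VC-HIT; vc=[23,17,9]
#11 0x51→b5/s1 L1-HIT; vc=[23,17,9]
#12 0x93→b9/s1 VC-HIT; vc=[23,17,5]
#13 0x5e→b5/s1 VC-HIT; vc=[23,17,9]

OUTCOME = L1-HIT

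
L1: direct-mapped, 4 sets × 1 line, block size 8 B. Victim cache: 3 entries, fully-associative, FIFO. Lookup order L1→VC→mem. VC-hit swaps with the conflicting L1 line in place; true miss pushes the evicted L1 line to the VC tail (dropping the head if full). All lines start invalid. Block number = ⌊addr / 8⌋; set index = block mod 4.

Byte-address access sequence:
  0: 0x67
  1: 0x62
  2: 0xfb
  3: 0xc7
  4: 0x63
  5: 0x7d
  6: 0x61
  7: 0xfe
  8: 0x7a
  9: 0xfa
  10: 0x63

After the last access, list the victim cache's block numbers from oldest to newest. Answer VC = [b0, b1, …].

VC = [24, 15]

#0 0x67→b12/s0 MISS; vc=[]
#1 0x62→b12/s0 L1-HIT; vc=[]
#2 0xfb→b31/s3 MISS; vc=[]
#3 0xc7→b24/s0 MISS; vc=[12]
#4 0x63→b12/s0 VC-HIT; vc=[24]
#5 0x7d→b15/s3 MISS; vc=[24,31]
#6 0x61→b12/s0 L1-HIT; vc=[24,31]
#7 0xfe→b31/s3 VC-HIT; vc=[24,15]
#8 0x7a→b15/s3 VC-HIT; vc=[24,31]
#9 0xfa→b31/s3 VC-HIT; vc=[24,15]
#10 0x63→b12/s0 L1-HIT; vc=[24,15]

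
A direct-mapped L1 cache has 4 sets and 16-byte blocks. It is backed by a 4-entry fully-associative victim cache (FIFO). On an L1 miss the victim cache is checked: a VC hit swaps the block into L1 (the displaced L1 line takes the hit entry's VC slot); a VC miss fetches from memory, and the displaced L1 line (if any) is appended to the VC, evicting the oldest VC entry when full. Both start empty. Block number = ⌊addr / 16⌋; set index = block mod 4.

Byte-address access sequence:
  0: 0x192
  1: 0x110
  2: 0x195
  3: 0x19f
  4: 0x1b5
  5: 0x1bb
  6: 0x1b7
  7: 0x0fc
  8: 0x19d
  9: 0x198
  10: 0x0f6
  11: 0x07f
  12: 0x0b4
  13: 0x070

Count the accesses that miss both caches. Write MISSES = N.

MISSES = 6

#0 0x192→b25/s1 MISS; vc=[]
#1 0x110→b17/s1 MISS; vc=[25]
#2 0x195→b25/s1 VC-HIT; vc=[17]
#3 0x19f→b25/s1 L1-HIT; vc=[17]
#4 0x1b5→b27/s3 MISS; vc=[17]
#5 0x1bb→b27/s3 L1-HIT; vc=[17]
#6 0x1b7→b27/s3 L1-HIT; vc=[17]
#7 0xfc→b15/s3 MISS; vc=[17,27]
#8 0x19d→b25/s1 L1-HIT; vc=[17,27]
#9 0x198→b25/s1 L1-HIT; vc=[17,27]
#10 0xf6→b15/s3 L1-HIT; vc=[17,27]
#11 0x7f→b7/s3 MISS; vc=[17,27,15]
#12 0xb4→b11/s3 MISS; vc=[17,27,15,7]
#13 0x70→b7/s3 VC-HIT; vc=[17,27,15,11]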